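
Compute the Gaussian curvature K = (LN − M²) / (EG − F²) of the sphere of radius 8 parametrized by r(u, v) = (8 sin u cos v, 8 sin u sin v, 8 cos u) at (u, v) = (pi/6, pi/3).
K = 1/64

Coefficients of the first fundamental form: E = 64, F = 0, G = 64*sin(u)^2.
Coefficients of the second fundamental form: L = -8*sin(u)/Abs(sin(u)), M = 0, N = -8*sin(u)^3/Abs(sin(u)).
Assemble K = (LN − M²)/(EG − F²) = 1/64. At (u, v) = (pi/6, pi/3): K = 1/64.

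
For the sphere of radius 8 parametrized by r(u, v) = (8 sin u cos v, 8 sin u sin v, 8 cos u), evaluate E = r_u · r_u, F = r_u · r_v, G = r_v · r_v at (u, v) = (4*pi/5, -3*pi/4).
E = 64;  F = 0;  G = 40 - 8*sqrt(5)

Partials: r_u = (8*cos(u)*cos(v), 8*sin(v)*cos(u), -8*sin(u)), r_v = (-8*sin(u)*sin(v), 8*sin(u)*cos(v), 0). As functions of (u, v):
  E = r_u · r_u = 64,
  F = r_u · r_v = 0,
  G = r_v · r_v = 64*sin(u)^2.
Evaluating at (u, v) = (4*pi/5, -3*pi/4): E = 64, F = 0, G = 40 - 8*sqrt(5).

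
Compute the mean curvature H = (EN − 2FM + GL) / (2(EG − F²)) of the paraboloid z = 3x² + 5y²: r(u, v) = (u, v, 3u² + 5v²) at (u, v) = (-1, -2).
H = 1388*sqrt(437)/190969

With E = 36*u^2 + 1, F = 60*u*v, G = 100*v^2 + 1, L = 6/sqrt(36*u^2 + 100*v^2 + 1), M = 0, N = 10/sqrt(36*u^2 + 100*v^2 + 1), assemble
  H = (EN − 2FM + GL) / (2(EG − F²)) = 4*(45*u^2 + 75*v^2 + 2)/(36*u^2 + 100*v^2 + 1)^(3/2).
At (u, v) = (-1, -2): H = 1388*sqrt(437)/190969.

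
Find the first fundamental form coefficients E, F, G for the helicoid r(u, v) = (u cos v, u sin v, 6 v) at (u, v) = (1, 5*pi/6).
E = 1;  F = 0;  G = 37

Partials: r_u = (cos(v), sin(v), 0), r_v = (-u*sin(v), u*cos(v), 6). As functions of (u, v):
  E = r_u · r_u = 1,
  F = r_u · r_v = 0,
  G = r_v · r_v = u^2 + 36.
Evaluating at (u, v) = (1, 5*pi/6): E = 1, F = 0, G = 37.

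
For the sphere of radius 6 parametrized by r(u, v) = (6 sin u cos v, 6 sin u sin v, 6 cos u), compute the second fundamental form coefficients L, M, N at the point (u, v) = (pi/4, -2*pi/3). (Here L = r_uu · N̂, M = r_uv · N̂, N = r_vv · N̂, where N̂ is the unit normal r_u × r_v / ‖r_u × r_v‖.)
L = -6;  M = 0;  N = -3

Compute the unit normal N̂(u, v) = (sin(u)^2*cos(v)/Abs(sin(u)), sin(u)^2*sin(v)/Abs(sin(u)), sin(2*u)/(2*Abs(sin(u)))), and the second partials r_uu, r_uv, r_vv. Take dot products:
  L(u, v) = r_uu · N̂ = -6*sin(u)/Abs(sin(u)),
  M(u, v) = r_uv · N̂ = 0,
  N(u, v) = r_vv · N̂ = -6*sin(u)^3/Abs(sin(u)).
Evaluating at (u, v) = (pi/4, -2*pi/3):
  L = -6, M = 0, N = -3.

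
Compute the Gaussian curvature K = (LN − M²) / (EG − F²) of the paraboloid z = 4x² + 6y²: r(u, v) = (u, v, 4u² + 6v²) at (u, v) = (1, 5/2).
K = 96/931225

Coefficients of the first fundamental form: E = 64*u^2 + 1, F = 96*u*v, G = 144*v^2 + 1.
Coefficients of the second fundamental form: L = 8/sqrt(64*u^2 + 144*v^2 + 1), M = 0, N = 12/sqrt(64*u^2 + 144*v^2 + 1).
Assemble K = (LN − M²)/(EG − F²) = 96/(4096*u^4 + 18432*u^2*v^2 + 128*u^2 + 20736*v^4 + 288*v^2 + 1). At (u, v) = (1, 5/2): K = 96/931225.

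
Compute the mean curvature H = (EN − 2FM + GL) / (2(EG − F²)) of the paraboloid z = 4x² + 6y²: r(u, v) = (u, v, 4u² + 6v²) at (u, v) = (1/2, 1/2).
H = 250*sqrt(53)/2809

With E = 64*u^2 + 1, F = 96*u*v, G = 144*v^2 + 1, L = 8/sqrt(64*u^2 + 144*v^2 + 1), M = 0, N = 12/sqrt(64*u^2 + 144*v^2 + 1), assemble
  H = (EN − 2FM + GL) / (2(EG − F²)) = 2*(192*u^2 + 288*v^2 + 5)/(64*u^2 + 144*v^2 + 1)^(3/2).
At (u, v) = (1/2, 1/2): H = 250*sqrt(53)/2809.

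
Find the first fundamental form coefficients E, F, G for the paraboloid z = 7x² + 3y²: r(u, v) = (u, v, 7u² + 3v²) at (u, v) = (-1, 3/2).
E = 197;  F = -126;  G = 82

Partials: r_u = (1, 0, 14*u), r_v = (0, 1, 6*v). As functions of (u, v):
  E = r_u · r_u = 196*u^2 + 1,
  F = r_u · r_v = 84*u*v,
  G = r_v · r_v = 36*v^2 + 1.
Evaluating at (u, v) = (-1, 3/2): E = 197, F = -126, G = 82.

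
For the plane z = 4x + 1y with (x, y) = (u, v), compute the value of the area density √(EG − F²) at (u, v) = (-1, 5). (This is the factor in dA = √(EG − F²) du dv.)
√(EG − F²)|_{(-1, 5)} = 3*sqrt(2)

E = 17, F = 4, G = 2, so EG − F² = 18. Taking the positive square root: √(EG − F²) = 3*sqrt(2). At (u, v) = (-1, 5): 3*sqrt(2).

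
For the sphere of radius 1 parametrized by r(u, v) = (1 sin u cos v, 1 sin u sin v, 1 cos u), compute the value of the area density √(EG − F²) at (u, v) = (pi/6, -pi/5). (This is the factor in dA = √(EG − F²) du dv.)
√(EG − F²)|_{(pi/6, -pi/5)} = 1/2

E = 1, F = 0, G = sin(u)^2, so EG − F² = sin(u)^2. Taking the positive square root: √(EG − F²) = Abs(sin(u)). At (u, v) = (pi/6, -pi/5): 1/2.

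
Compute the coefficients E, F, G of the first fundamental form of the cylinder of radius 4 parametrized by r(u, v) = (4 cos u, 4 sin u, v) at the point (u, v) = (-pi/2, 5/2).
E = 16;  F = 0;  G = 1

Partials: r_u = (-4*sin(u), 4*cos(u), 0), r_v = (0, 0, 1). As functions of (u, v):
  E = r_u · r_u = 16,
  F = r_u · r_v = 0,
  G = r_v · r_v = 1.
Evaluating at (u, v) = (-pi/2, 5/2): E = 16, F = 0, G = 1.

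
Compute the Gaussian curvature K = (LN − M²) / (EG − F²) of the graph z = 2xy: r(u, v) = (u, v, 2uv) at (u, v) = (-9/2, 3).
K = -1/3481

Coefficients of the first fundamental form: E = 4*v^2 + 1, F = 4*u*v, G = 4*u^2 + 1.
Coefficients of the second fundamental form: L = 0, M = 2/sqrt(4*u^2 + 4*v^2 + 1), N = 0.
Assemble K = (LN − M²)/(EG − F²) = -4/(16*u^4 + 32*u^2*v^2 + 8*u^2 + 16*v^4 + 8*v^2 + 1). At (u, v) = (-9/2, 3): K = -1/3481.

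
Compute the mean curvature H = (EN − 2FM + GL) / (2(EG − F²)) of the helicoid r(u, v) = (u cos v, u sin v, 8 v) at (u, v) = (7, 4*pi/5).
H = 0

With E = 1, F = 0, G = u^2 + 64, L = 0, M = -8/sqrt(u^2 + 64), N = 0, assemble
  H = (EN − 2FM + GL) / (2(EG − F²)) = 0.
At (u, v) = (7, 4*pi/5): H = 0.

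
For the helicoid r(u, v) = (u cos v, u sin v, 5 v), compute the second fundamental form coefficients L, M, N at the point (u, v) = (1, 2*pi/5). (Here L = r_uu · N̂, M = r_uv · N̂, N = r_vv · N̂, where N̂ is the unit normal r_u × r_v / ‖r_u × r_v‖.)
L = 0;  M = -5*sqrt(26)/26;  N = 0

Compute the unit normal N̂(u, v) = (5*sin(v)/sqrt(u^2 + 25), -5*cos(v)/sqrt(u^2 + 25), u/sqrt(u^2 + 25)), and the second partials r_uu, r_uv, r_vv. Take dot products:
  L(u, v) = r_uu · N̂ = 0,
  M(u, v) = r_uv · N̂ = -5/sqrt(u^2 + 25),
  N(u, v) = r_vv · N̂ = 0.
Evaluating at (u, v) = (1, 2*pi/5):
  L = 0, M = -5*sqrt(26)/26, N = 0.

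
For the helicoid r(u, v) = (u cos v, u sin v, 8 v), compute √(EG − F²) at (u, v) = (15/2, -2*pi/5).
√(EG − F²)|_{(15/2, -2*pi/5)} = sqrt(481)/2

E = 1, F = 0, G = u^2 + 64; EG − F² = u^2 + 64; √(EG − F²) = sqrt(u^2 + 64). At the given point: sqrt(481)/2.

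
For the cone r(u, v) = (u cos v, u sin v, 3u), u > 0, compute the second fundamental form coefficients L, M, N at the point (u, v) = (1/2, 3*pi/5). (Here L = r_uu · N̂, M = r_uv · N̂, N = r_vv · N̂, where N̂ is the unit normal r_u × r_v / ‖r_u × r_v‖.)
L = 0;  M = 0;  N = 3*sqrt(10)/20

Compute the unit normal N̂(u, v) = (-3*sqrt(10)*u*cos(v)/(10*Abs(u)), -3*sqrt(10)*u*sin(v)/(10*Abs(u)), sqrt(10)*u/(10*Abs(u))), and the second partials r_uu, r_uv, r_vv. Take dot products:
  L(u, v) = r_uu · N̂ = 0,
  M(u, v) = r_uv · N̂ = 0,
  N(u, v) = r_vv · N̂ = 3*sqrt(10)*u^2/(10*Abs(u)).
Evaluating at (u, v) = (1/2, 3*pi/5):
  L = 0, M = 0, N = 3*sqrt(10)/20.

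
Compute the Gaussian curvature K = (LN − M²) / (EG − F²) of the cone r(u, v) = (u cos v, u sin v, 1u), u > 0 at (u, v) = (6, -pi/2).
K = 0

Coefficients of the first fundamental form: E = 2, F = 0, G = u^2.
Coefficients of the second fundamental form: L = 0, M = 0, N = sqrt(2)*u^2/(2*Abs(u)).
Assemble K = (LN − M²)/(EG − F²) = 0. At (u, v) = (6, -pi/2): K = 0.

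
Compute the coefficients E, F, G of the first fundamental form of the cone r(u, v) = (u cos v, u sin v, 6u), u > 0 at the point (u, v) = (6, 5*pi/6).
E = 37;  F = 0;  G = 36

Partials: r_u = (cos(v), sin(v), 6), r_v = (-u*sin(v), u*cos(v), 0). As functions of (u, v):
  E = r_u · r_u = 37,
  F = r_u · r_v = 0,
  G = r_v · r_v = u^2.
Evaluating at (u, v) = (6, 5*pi/6): E = 37, F = 0, G = 36.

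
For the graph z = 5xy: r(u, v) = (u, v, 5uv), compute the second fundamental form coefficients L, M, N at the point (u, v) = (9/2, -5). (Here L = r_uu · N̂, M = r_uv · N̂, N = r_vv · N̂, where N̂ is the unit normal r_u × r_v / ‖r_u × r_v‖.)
L = 0;  M = 10*sqrt(4529)/4529;  N = 0

Compute the unit normal N̂(u, v) = (-5*v/sqrt(25*u^2 + 25*v^2 + 1), -5*u/sqrt(25*u^2 + 25*v^2 + 1), 1/sqrt(25*u^2 + 25*v^2 + 1)), and the second partials r_uu, r_uv, r_vv. Take dot products:
  L(u, v) = r_uu · N̂ = 0,
  M(u, v) = r_uv · N̂ = 5/sqrt(25*u^2 + 25*v^2 + 1),
  N(u, v) = r_vv · N̂ = 0.
Evaluating at (u, v) = (9/2, -5):
  L = 0, M = 10*sqrt(4529)/4529, N = 0.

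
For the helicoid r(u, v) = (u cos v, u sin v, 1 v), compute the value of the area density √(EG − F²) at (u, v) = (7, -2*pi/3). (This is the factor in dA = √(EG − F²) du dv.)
√(EG − F²)|_{(7, -2*pi/3)} = 5*sqrt(2)

E = 1, F = 0, G = u^2 + 1, so EG − F² = u^2 + 1. Taking the positive square root: √(EG − F²) = sqrt(u^2 + 1). At (u, v) = (7, -2*pi/3): 5*sqrt(2).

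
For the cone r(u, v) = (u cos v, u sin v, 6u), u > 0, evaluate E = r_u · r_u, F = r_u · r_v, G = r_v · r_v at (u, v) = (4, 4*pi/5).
E = 37;  F = 0;  G = 16

Partials: r_u = (cos(v), sin(v), 6), r_v = (-u*sin(v), u*cos(v), 0). As functions of (u, v):
  E = r_u · r_u = 37,
  F = r_u · r_v = 0,
  G = r_v · r_v = u^2.
Evaluating at (u, v) = (4, 4*pi/5): E = 37, F = 0, G = 16.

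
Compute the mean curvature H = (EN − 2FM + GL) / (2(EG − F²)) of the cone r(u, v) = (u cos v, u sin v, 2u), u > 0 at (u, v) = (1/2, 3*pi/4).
H = 2*sqrt(5)/5

With E = 5, F = 0, G = u^2, L = 0, M = 0, N = 2*sqrt(5)*u^2/(5*Abs(u)), assemble
  H = (EN − 2FM + GL) / (2(EG − F²)) = sqrt(5)/(5*Abs(u)).
At (u, v) = (1/2, 3*pi/4): H = 2*sqrt(5)/5.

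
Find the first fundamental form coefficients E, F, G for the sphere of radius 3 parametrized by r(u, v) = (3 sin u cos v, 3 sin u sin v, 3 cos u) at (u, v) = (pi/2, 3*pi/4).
E = 9;  F = 0;  G = 9

Partials: r_u = (3*cos(u)*cos(v), 3*sin(v)*cos(u), -3*sin(u)), r_v = (-3*sin(u)*sin(v), 3*sin(u)*cos(v), 0). As functions of (u, v):
  E = r_u · r_u = 9,
  F = r_u · r_v = 0,
  G = r_v · r_v = 9*sin(u)^2.
Evaluating at (u, v) = (pi/2, 3*pi/4): E = 9, F = 0, G = 9.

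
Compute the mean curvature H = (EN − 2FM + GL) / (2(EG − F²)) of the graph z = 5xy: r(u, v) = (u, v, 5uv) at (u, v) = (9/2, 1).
H = -4500*sqrt(2129)/4532641

With E = 25*v^2 + 1, F = 25*u*v, G = 25*u^2 + 1, L = 0, M = 5/sqrt(25*u^2 + 25*v^2 + 1), N = 0, assemble
  H = (EN − 2FM + GL) / (2(EG − F²)) = -125*u*v/(25*u^2 + 25*v^2 + 1)^(3/2).
At (u, v) = (9/2, 1): H = -4500*sqrt(2129)/4532641.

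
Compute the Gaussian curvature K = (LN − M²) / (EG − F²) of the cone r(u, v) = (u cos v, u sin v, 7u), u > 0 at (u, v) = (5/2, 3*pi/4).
K = 0

Coefficients of the first fundamental form: E = 50, F = 0, G = u^2.
Coefficients of the second fundamental form: L = 0, M = 0, N = 7*sqrt(2)*u^2/(10*Abs(u)).
Assemble K = (LN − M²)/(EG − F²) = 0. At (u, v) = (5/2, 3*pi/4): K = 0.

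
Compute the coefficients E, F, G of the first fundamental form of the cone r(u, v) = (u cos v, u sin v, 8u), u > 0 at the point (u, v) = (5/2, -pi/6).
E = 65;  F = 0;  G = 25/4

Partials: r_u = (cos(v), sin(v), 8), r_v = (-u*sin(v), u*cos(v), 0). As functions of (u, v):
  E = r_u · r_u = 65,
  F = r_u · r_v = 0,
  G = r_v · r_v = u^2.
Evaluating at (u, v) = (5/2, -pi/6): E = 65, F = 0, G = 25/4.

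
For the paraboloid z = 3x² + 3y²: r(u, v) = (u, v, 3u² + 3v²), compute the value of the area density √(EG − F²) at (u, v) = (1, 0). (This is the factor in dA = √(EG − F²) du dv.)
√(EG − F²)|_{(1, 0)} = sqrt(37)

E = 36*u^2 + 1, F = 36*u*v, G = 36*v^2 + 1, so EG − F² = 36*u^2 + 36*v^2 + 1. Taking the positive square root: √(EG − F²) = sqrt(36*u^2 + 36*v^2 + 1). At (u, v) = (1, 0): sqrt(37).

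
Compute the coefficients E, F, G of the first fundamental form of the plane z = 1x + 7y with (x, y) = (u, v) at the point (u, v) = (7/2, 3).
E = 2;  F = 7;  G = 50

Partials: r_u = (1, 0, 1), r_v = (0, 1, 7). As functions of (u, v):
  E = r_u · r_u = 2,
  F = r_u · r_v = 7,
  G = r_v · r_v = 50.
Evaluating at (u, v) = (7/2, 3): E = 2, F = 7, G = 50.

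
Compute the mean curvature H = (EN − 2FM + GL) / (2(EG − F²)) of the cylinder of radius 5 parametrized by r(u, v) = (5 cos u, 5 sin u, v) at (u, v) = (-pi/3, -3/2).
H = -1/10

With E = 25, F = 0, G = 1, L = -5, M = 0, N = 0, assemble
  H = (EN − 2FM + GL) / (2(EG − F²)) = -1/10.
At (u, v) = (-pi/3, -3/2): H = -1/10.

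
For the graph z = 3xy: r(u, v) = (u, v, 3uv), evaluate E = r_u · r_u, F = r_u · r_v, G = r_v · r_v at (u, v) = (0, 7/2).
E = 445/4;  F = 0;  G = 1

Partials: r_u = (1, 0, 3*v), r_v = (0, 1, 3*u). As functions of (u, v):
  E = r_u · r_u = 9*v^2 + 1,
  F = r_u · r_v = 9*u*v,
  G = r_v · r_v = 9*u^2 + 1.
Evaluating at (u, v) = (0, 7/2): E = 445/4, F = 0, G = 1.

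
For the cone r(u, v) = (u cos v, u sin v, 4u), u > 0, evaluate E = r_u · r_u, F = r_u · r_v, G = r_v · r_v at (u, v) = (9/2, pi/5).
E = 17;  F = 0;  G = 81/4

Partials: r_u = (cos(v), sin(v), 4), r_v = (-u*sin(v), u*cos(v), 0). As functions of (u, v):
  E = r_u · r_u = 17,
  F = r_u · r_v = 0,
  G = r_v · r_v = u^2.
Evaluating at (u, v) = (9/2, pi/5): E = 17, F = 0, G = 81/4.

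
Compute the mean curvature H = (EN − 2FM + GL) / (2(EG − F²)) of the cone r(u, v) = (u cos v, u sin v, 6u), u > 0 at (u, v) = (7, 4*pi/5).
H = 3*sqrt(37)/259

With E = 37, F = 0, G = u^2, L = 0, M = 0, N = 6*sqrt(37)*u^2/(37*Abs(u)), assemble
  H = (EN − 2FM + GL) / (2(EG − F²)) = 3*sqrt(37)/(37*Abs(u)).
At (u, v) = (7, 4*pi/5): H = 3*sqrt(37)/259.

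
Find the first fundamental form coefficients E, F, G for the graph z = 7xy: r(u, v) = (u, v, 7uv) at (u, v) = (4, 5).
E = 1226;  F = 980;  G = 785

Partials: r_u = (1, 0, 7*v), r_v = (0, 1, 7*u). As functions of (u, v):
  E = r_u · r_u = 49*v^2 + 1,
  F = r_u · r_v = 49*u*v,
  G = r_v · r_v = 49*u^2 + 1.
Evaluating at (u, v) = (4, 5): E = 1226, F = 980, G = 785.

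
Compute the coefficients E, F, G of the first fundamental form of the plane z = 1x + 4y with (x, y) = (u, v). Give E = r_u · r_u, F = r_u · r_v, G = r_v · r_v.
E = 2;  F = 4;  G = 17

Compute partials: r_u = (1, 0, 1), r_v = (0, 1, 4). Then
  E = r_u · r_u = 2,
  F = r_u · r_v = 4,
  G = r_v · r_v = 17.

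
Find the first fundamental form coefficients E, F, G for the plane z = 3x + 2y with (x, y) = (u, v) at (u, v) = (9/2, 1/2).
E = 10;  F = 6;  G = 5

Partials: r_u = (1, 0, 3), r_v = (0, 1, 2). As functions of (u, v):
  E = r_u · r_u = 10,
  F = r_u · r_v = 6,
  G = r_v · r_v = 5.
Evaluating at (u, v) = (9/2, 1/2): E = 10, F = 6, G = 5.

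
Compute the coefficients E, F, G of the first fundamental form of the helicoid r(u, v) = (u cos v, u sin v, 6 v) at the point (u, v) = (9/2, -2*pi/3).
E = 1;  F = 0;  G = 225/4

Partials: r_u = (cos(v), sin(v), 0), r_v = (-u*sin(v), u*cos(v), 6). As functions of (u, v):
  E = r_u · r_u = 1,
  F = r_u · r_v = 0,
  G = r_v · r_v = u^2 + 36.
Evaluating at (u, v) = (9/2, -2*pi/3): E = 1, F = 0, G = 225/4.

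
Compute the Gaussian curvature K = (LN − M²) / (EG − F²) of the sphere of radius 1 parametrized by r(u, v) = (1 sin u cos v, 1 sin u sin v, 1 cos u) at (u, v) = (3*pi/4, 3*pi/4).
K = 1

Coefficients of the first fundamental form: E = 1, F = 0, G = sin(u)^2.
Coefficients of the second fundamental form: L = -sin(u)/Abs(sin(u)), M = 0, N = -sin(u)^3/Abs(sin(u)).
Assemble K = (LN − M²)/(EG − F²) = 1. At (u, v) = (3*pi/4, 3*pi/4): K = 1.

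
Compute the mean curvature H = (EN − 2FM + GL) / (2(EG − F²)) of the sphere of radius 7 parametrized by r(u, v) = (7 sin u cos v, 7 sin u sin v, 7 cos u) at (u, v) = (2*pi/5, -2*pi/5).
H = -1/7

With E = 49, F = 0, G = 49*sin(u)^2, L = -7*sin(u)/Abs(sin(u)), M = 0, N = -7*sin(u)^3/Abs(sin(u)), assemble
  H = (EN − 2FM + GL) / (2(EG − F²)) = -sin(u)/(7*Abs(sin(u))).
At (u, v) = (2*pi/5, -2*pi/5): H = -1/7.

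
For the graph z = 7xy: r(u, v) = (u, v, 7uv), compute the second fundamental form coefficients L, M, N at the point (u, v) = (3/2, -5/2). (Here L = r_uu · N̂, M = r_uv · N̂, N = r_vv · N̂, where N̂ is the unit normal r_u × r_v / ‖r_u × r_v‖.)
L = 0;  M = 7*sqrt(1670)/835;  N = 0

Compute the unit normal N̂(u, v) = (-7*v/sqrt(49*u^2 + 49*v^2 + 1), -7*u/sqrt(49*u^2 + 49*v^2 + 1), 1/sqrt(49*u^2 + 49*v^2 + 1)), and the second partials r_uu, r_uv, r_vv. Take dot products:
  L(u, v) = r_uu · N̂ = 0,
  M(u, v) = r_uv · N̂ = 7/sqrt(49*u^2 + 49*v^2 + 1),
  N(u, v) = r_vv · N̂ = 0.
Evaluating at (u, v) = (3/2, -5/2):
  L = 0, M = 7*sqrt(1670)/835, N = 0.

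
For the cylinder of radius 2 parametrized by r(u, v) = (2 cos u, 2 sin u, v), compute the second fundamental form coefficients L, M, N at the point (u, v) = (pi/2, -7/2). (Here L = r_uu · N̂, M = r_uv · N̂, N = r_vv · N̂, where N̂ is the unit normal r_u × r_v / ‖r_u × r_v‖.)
L = -2;  M = 0;  N = 0

Compute the unit normal N̂(u, v) = (cos(u), sin(u), 0), and the second partials r_uu, r_uv, r_vv. Take dot products:
  L(u, v) = r_uu · N̂ = -2,
  M(u, v) = r_uv · N̂ = 0,
  N(u, v) = r_vv · N̂ = 0.
Evaluating at (u, v) = (pi/2, -7/2):
  L = -2, M = 0, N = 0.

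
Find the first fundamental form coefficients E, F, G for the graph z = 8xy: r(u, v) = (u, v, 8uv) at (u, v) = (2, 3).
E = 577;  F = 384;  G = 257

Partials: r_u = (1, 0, 8*v), r_v = (0, 1, 8*u). As functions of (u, v):
  E = r_u · r_u = 64*v^2 + 1,
  F = r_u · r_v = 64*u*v,
  G = r_v · r_v = 64*u^2 + 1.
Evaluating at (u, v) = (2, 3): E = 577, F = 384, G = 257.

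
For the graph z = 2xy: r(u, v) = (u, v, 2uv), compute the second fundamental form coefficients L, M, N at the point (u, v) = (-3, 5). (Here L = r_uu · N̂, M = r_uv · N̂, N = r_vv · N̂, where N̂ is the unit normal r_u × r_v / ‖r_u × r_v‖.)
L = 0;  M = 2*sqrt(137)/137;  N = 0

Compute the unit normal N̂(u, v) = (-2*v/sqrt(4*u^2 + 4*v^2 + 1), -2*u/sqrt(4*u^2 + 4*v^2 + 1), 1/sqrt(4*u^2 + 4*v^2 + 1)), and the second partials r_uu, r_uv, r_vv. Take dot products:
  L(u, v) = r_uu · N̂ = 0,
  M(u, v) = r_uv · N̂ = 2/sqrt(4*u^2 + 4*v^2 + 1),
  N(u, v) = r_vv · N̂ = 0.
Evaluating at (u, v) = (-3, 5):
  L = 0, M = 2*sqrt(137)/137, N = 0.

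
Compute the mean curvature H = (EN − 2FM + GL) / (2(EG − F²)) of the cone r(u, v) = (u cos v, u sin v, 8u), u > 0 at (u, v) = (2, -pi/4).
H = 2*sqrt(65)/65

With E = 65, F = 0, G = u^2, L = 0, M = 0, N = 8*sqrt(65)*u^2/(65*Abs(u)), assemble
  H = (EN − 2FM + GL) / (2(EG − F²)) = 4*sqrt(65)/(65*Abs(u)).
At (u, v) = (2, -pi/4): H = 2*sqrt(65)/65.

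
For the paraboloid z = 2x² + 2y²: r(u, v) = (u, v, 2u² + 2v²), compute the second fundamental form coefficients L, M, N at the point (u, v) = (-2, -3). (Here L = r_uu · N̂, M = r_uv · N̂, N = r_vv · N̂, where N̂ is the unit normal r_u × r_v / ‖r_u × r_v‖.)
L = 4*sqrt(209)/209;  M = 0;  N = 4*sqrt(209)/209

Compute the unit normal N̂(u, v) = (-4*u/sqrt(16*u^2 + 16*v^2 + 1), -4*v/sqrt(16*u^2 + 16*v^2 + 1), 1/sqrt(16*u^2 + 16*v^2 + 1)), and the second partials r_uu, r_uv, r_vv. Take dot products:
  L(u, v) = r_uu · N̂ = 4/sqrt(16*u^2 + 16*v^2 + 1),
  M(u, v) = r_uv · N̂ = 0,
  N(u, v) = r_vv · N̂ = 4/sqrt(16*u^2 + 16*v^2 + 1).
Evaluating at (u, v) = (-2, -3):
  L = 4*sqrt(209)/209, M = 0, N = 4*sqrt(209)/209.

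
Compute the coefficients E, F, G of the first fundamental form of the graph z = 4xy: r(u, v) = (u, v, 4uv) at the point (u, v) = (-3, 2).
E = 65;  F = -96;  G = 145

Partials: r_u = (1, 0, 4*v), r_v = (0, 1, 4*u). As functions of (u, v):
  E = r_u · r_u = 16*v^2 + 1,
  F = r_u · r_v = 16*u*v,
  G = r_v · r_v = 16*u^2 + 1.
Evaluating at (u, v) = (-3, 2): E = 65, F = -96, G = 145.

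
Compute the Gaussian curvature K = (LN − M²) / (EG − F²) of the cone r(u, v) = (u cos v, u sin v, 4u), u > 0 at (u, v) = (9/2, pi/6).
K = 0

Coefficients of the first fundamental form: E = 17, F = 0, G = u^2.
Coefficients of the second fundamental form: L = 0, M = 0, N = 4*sqrt(17)*u^2/(17*Abs(u)).
Assemble K = (LN − M²)/(EG − F²) = 0. At (u, v) = (9/2, pi/6): K = 0.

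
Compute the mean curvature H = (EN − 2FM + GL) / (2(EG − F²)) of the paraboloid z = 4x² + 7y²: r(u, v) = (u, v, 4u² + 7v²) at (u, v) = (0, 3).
H = 7067*sqrt(1765)/3115225

With E = 64*u^2 + 1, F = 112*u*v, G = 196*v^2 + 1, L = 8/sqrt(64*u^2 + 196*v^2 + 1), M = 0, N = 14/sqrt(64*u^2 + 196*v^2 + 1), assemble
  H = (EN − 2FM + GL) / (2(EG − F²)) = (448*u^2 + 784*v^2 + 11)/(64*u^2 + 196*v^2 + 1)^(3/2).
At (u, v) = (0, 3): H = 7067*sqrt(1765)/3115225.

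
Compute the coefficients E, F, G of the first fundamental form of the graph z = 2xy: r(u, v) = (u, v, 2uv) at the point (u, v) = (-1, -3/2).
E = 10;  F = 6;  G = 5

Partials: r_u = (1, 0, 2*v), r_v = (0, 1, 2*u). As functions of (u, v):
  E = r_u · r_u = 4*v^2 + 1,
  F = r_u · r_v = 4*u*v,
  G = r_v · r_v = 4*u^2 + 1.
Evaluating at (u, v) = (-1, -3/2): E = 10, F = 6, G = 5.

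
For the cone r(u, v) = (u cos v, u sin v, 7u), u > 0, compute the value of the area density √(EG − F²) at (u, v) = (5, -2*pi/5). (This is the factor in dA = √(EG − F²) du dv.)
√(EG − F²)|_{(5, -2*pi/5)} = 25*sqrt(2)

E = 50, F = 0, G = u^2, so EG − F² = 50*u^2. Taking the positive square root: √(EG − F²) = 5*sqrt(2)*Abs(u). At (u, v) = (5, -2*pi/5): 25*sqrt(2).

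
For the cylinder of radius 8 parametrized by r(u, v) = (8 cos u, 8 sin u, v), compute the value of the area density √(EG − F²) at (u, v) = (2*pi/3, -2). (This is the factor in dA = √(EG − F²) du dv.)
√(EG − F²)|_{(2*pi/3, -2)} = 8

E = 64, F = 0, G = 1, so EG − F² = 64. Taking the positive square root: √(EG − F²) = 8. At (u, v) = (2*pi/3, -2): 8.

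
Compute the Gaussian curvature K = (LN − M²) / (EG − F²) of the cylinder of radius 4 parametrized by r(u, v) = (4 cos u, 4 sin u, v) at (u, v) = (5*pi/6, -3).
K = 0

Coefficients of the first fundamental form: E = 16, F = 0, G = 1.
Coefficients of the second fundamental form: L = -4, M = 0, N = 0.
Assemble K = (LN − M²)/(EG − F²) = 0. At (u, v) = (5*pi/6, -3): K = 0.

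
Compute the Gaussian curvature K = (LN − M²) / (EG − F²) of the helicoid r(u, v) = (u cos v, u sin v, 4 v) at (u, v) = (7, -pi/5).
K = -16/4225

Coefficients of the first fundamental form: E = 1, F = 0, G = u^2 + 16.
Coefficients of the second fundamental form: L = 0, M = -4/sqrt(u^2 + 16), N = 0.
Assemble K = (LN − M²)/(EG − F²) = -16/(u^2 + 16)^2. At (u, v) = (7, -pi/5): K = -16/4225.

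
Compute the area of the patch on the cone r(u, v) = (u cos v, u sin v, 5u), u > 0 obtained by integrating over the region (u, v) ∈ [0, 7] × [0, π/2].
Area = 49*sqrt(26)*pi/4

Area = ∫∫ √(EG − F²) du dv with √(EG − F²) = sqrt(26)*Abs(u). Integrating over [0, 7] × [0, π/2] gives 49*sqrt(26)*pi/4.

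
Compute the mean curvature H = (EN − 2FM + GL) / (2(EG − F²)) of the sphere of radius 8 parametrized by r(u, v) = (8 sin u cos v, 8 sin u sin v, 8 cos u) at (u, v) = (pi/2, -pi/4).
H = -1/8

With E = 64, F = 0, G = 64*sin(u)^2, L = -8*sin(u)/Abs(sin(u)), M = 0, N = -8*sin(u)^3/Abs(sin(u)), assemble
  H = (EN − 2FM + GL) / (2(EG − F²)) = -sin(u)/(8*Abs(sin(u))).
At (u, v) = (pi/2, -pi/4): H = -1/8.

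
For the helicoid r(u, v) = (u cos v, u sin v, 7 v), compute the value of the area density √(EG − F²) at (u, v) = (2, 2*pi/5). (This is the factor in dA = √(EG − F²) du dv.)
√(EG − F²)|_{(2, 2*pi/5)} = sqrt(53)

E = 1, F = 0, G = u^2 + 49, so EG − F² = u^2 + 49. Taking the positive square root: √(EG − F²) = sqrt(u^2 + 49). At (u, v) = (2, 2*pi/5): sqrt(53).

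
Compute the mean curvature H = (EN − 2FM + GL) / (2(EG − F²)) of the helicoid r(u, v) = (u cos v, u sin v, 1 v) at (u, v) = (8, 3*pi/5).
H = 0

With E = 1, F = 0, G = u^2 + 1, L = 0, M = -1/sqrt(u^2 + 1), N = 0, assemble
  H = (EN − 2FM + GL) / (2(EG − F²)) = 0.
At (u, v) = (8, 3*pi/5): H = 0.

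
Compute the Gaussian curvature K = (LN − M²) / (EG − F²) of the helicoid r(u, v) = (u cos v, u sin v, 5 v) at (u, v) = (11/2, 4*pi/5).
K = -400/48841

Coefficients of the first fundamental form: E = 1, F = 0, G = u^2 + 25.
Coefficients of the second fundamental form: L = 0, M = -5/sqrt(u^2 + 25), N = 0.
Assemble K = (LN − M²)/(EG − F²) = -25/(u^2 + 25)^2. At (u, v) = (11/2, 4*pi/5): K = -400/48841.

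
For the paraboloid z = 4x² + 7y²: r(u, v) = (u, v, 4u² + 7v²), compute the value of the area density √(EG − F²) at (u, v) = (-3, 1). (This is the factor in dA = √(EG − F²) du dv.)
√(EG − F²)|_{(-3, 1)} = sqrt(773)

E = 64*u^2 + 1, F = 112*u*v, G = 196*v^2 + 1, so EG − F² = 64*u^2 + 196*v^2 + 1. Taking the positive square root: √(EG − F²) = sqrt(64*u^2 + 196*v^2 + 1). At (u, v) = (-3, 1): sqrt(773).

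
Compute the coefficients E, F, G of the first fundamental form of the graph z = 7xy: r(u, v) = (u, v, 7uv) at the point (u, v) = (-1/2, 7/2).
E = 2405/4;  F = -343/4;  G = 53/4

Partials: r_u = (1, 0, 7*v), r_v = (0, 1, 7*u). As functions of (u, v):
  E = r_u · r_u = 49*v^2 + 1,
  F = r_u · r_v = 49*u*v,
  G = r_v · r_v = 49*u^2 + 1.
Evaluating at (u, v) = (-1/2, 7/2): E = 2405/4, F = -343/4, G = 53/4.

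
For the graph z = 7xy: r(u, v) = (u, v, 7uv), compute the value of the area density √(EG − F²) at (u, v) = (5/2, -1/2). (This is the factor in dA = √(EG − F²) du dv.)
√(EG − F²)|_{(5/2, -1/2)} = 3*sqrt(142)/2

E = 49*v^2 + 1, F = 49*u*v, G = 49*u^2 + 1, so EG − F² = 49*u^2 + 49*v^2 + 1. Taking the positive square root: √(EG − F²) = sqrt(49*u^2 + 49*v^2 + 1). At (u, v) = (5/2, -1/2): 3*sqrt(142)/2.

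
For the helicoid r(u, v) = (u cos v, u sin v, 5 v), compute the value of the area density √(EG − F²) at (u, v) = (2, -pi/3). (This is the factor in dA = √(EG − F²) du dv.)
√(EG − F²)|_{(2, -pi/3)} = sqrt(29)

E = 1, F = 0, G = u^2 + 25, so EG − F² = u^2 + 25. Taking the positive square root: √(EG − F²) = sqrt(u^2 + 25). At (u, v) = (2, -pi/3): sqrt(29).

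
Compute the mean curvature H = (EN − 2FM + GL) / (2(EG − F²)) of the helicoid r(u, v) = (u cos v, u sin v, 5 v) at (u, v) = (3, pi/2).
H = 0

With E = 1, F = 0, G = u^2 + 25, L = 0, M = -5/sqrt(u^2 + 25), N = 0, assemble
  H = (EN − 2FM + GL) / (2(EG − F²)) = 0.
At (u, v) = (3, pi/2): H = 0.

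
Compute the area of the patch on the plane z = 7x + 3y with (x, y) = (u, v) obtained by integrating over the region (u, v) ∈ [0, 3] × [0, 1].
Area = 3*sqrt(59)

Area = ∫∫ √(EG − F²) du dv with √(EG − F²) = sqrt(59). Integrating over [0, 3] × [0, 1] gives 3*sqrt(59).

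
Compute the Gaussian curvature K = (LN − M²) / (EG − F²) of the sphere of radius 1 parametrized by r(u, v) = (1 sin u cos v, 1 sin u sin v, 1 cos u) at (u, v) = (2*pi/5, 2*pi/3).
K = 1

Coefficients of the first fundamental form: E = 1, F = 0, G = sin(u)^2.
Coefficients of the second fundamental form: L = -sin(u)/Abs(sin(u)), M = 0, N = -sin(u)^3/Abs(sin(u)).
Assemble K = (LN − M²)/(EG − F²) = 1. At (u, v) = (2*pi/5, 2*pi/3): K = 1.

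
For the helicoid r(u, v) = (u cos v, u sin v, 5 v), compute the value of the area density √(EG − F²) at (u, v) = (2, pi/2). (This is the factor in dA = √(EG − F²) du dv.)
√(EG − F²)|_{(2, pi/2)} = sqrt(29)

E = 1, F = 0, G = u^2 + 25, so EG − F² = u^2 + 25. Taking the positive square root: √(EG − F²) = sqrt(u^2 + 25). At (u, v) = (2, pi/2): sqrt(29).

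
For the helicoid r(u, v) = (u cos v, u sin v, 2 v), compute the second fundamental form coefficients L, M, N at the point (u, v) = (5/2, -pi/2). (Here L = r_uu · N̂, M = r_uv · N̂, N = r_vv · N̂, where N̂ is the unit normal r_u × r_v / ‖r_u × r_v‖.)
L = 0;  M = -4*sqrt(41)/41;  N = 0

Compute the unit normal N̂(u, v) = (2*sin(v)/sqrt(u^2 + 4), -2*cos(v)/sqrt(u^2 + 4), u/sqrt(u^2 + 4)), and the second partials r_uu, r_uv, r_vv. Take dot products:
  L(u, v) = r_uu · N̂ = 0,
  M(u, v) = r_uv · N̂ = -2/sqrt(u^2 + 4),
  N(u, v) = r_vv · N̂ = 0.
Evaluating at (u, v) = (5/2, -pi/2):
  L = 0, M = -4*sqrt(41)/41, N = 0.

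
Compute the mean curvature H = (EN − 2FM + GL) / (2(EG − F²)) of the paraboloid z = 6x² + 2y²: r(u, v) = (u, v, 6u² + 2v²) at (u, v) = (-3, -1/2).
H = 2624*sqrt(1301)/1692601

With E = 144*u^2 + 1, F = 48*u*v, G = 16*v^2 + 1, L = 12/sqrt(144*u^2 + 16*v^2 + 1), M = 0, N = 4/sqrt(144*u^2 + 16*v^2 + 1), assemble
  H = (EN − 2FM + GL) / (2(EG − F²)) = 8*(36*u^2 + 12*v^2 + 1)/(144*u^2 + 16*v^2 + 1)^(3/2).
At (u, v) = (-3, -1/2): H = 2624*sqrt(1301)/1692601.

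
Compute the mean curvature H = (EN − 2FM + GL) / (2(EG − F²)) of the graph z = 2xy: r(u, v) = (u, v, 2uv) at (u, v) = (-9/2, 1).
H = 9*sqrt(86)/1849

With E = 4*v^2 + 1, F = 4*u*v, G = 4*u^2 + 1, L = 0, M = 2/sqrt(4*u^2 + 4*v^2 + 1), N = 0, assemble
  H = (EN − 2FM + GL) / (2(EG − F²)) = -8*u*v/(4*u^2 + 4*v^2 + 1)^(3/2).
At (u, v) = (-9/2, 1): H = 9*sqrt(86)/1849.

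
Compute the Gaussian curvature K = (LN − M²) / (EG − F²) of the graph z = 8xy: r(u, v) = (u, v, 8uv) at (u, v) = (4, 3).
K = -64/2563201

Coefficients of the first fundamental form: E = 64*v^2 + 1, F = 64*u*v, G = 64*u^2 + 1.
Coefficients of the second fundamental form: L = 0, M = 8/sqrt(64*u^2 + 64*v^2 + 1), N = 0.
Assemble K = (LN − M²)/(EG − F²) = -64/(4096*u^4 + 8192*u^2*v^2 + 128*u^2 + 4096*v^4 + 128*v^2 + 1). At (u, v) = (4, 3): K = -64/2563201.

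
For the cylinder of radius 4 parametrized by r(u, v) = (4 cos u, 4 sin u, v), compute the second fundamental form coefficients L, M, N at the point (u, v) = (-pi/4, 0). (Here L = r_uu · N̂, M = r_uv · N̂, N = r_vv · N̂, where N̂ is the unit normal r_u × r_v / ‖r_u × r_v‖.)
L = -4;  M = 0;  N = 0

Compute the unit normal N̂(u, v) = (cos(u), sin(u), 0), and the second partials r_uu, r_uv, r_vv. Take dot products:
  L(u, v) = r_uu · N̂ = -4,
  M(u, v) = r_uv · N̂ = 0,
  N(u, v) = r_vv · N̂ = 0.
Evaluating at (u, v) = (-pi/4, 0):
  L = -4, M = 0, N = 0.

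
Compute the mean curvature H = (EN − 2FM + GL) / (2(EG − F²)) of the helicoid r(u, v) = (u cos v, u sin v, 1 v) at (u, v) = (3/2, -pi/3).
H = 0

With E = 1, F = 0, G = u^2 + 1, L = 0, M = -1/sqrt(u^2 + 1), N = 0, assemble
  H = (EN − 2FM + GL) / (2(EG − F²)) = 0.
At (u, v) = (3/2, -pi/3): H = 0.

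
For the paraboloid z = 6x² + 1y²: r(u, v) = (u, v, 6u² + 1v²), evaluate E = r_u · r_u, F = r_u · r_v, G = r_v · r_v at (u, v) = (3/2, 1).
E = 325;  F = 36;  G = 5

Partials: r_u = (1, 0, 12*u), r_v = (0, 1, 2*v). As functions of (u, v):
  E = r_u · r_u = 144*u^2 + 1,
  F = r_u · r_v = 24*u*v,
  G = r_v · r_v = 4*v^2 + 1.
Evaluating at (u, v) = (3/2, 1): E = 325, F = 36, G = 5.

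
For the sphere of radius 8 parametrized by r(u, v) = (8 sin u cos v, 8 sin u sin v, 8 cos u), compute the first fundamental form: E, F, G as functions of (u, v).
E = 64;  F = 0;  G = 64*sin(u)^2

Compute partials: r_u = (8*cos(u)*cos(v), 8*sin(v)*cos(u), -8*sin(u)), r_v = (-8*sin(u)*sin(v), 8*sin(u)*cos(v), 0). Then
  E = r_u · r_u = 64,
  F = r_u · r_v = 0,
  G = r_v · r_v = 64*sin(u)^2.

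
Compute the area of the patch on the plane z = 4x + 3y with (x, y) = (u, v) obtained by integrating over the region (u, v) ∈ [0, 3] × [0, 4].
Area = 12*sqrt(26)

Area = ∫∫ √(EG − F²) du dv with √(EG − F²) = sqrt(26). Integrating over [0, 3] × [0, 4] gives 12*sqrt(26).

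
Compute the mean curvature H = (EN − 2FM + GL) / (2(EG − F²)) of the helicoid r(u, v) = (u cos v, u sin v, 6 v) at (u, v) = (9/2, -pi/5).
H = 0

With E = 1, F = 0, G = u^2 + 36, L = 0, M = -6/sqrt(u^2 + 36), N = 0, assemble
  H = (EN − 2FM + GL) / (2(EG − F²)) = 0.
At (u, v) = (9/2, -pi/5): H = 0.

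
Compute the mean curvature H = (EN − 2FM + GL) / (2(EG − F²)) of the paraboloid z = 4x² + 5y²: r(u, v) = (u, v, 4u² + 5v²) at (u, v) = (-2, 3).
H = 4889*sqrt(1157)/1338649

With E = 64*u^2 + 1, F = 80*u*v, G = 100*v^2 + 1, L = 8/sqrt(64*u^2 + 100*v^2 + 1), M = 0, N = 10/sqrt(64*u^2 + 100*v^2 + 1), assemble
  H = (EN − 2FM + GL) / (2(EG − F²)) = (320*u^2 + 400*v^2 + 9)/(64*u^2 + 100*v^2 + 1)^(3/2).
At (u, v) = (-2, 3): H = 4889*sqrt(1157)/1338649.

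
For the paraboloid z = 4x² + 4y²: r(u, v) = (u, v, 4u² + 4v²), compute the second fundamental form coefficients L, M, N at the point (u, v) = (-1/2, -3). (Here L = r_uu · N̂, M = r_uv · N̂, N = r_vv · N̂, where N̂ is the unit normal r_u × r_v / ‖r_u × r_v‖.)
L = 8*sqrt(593)/593;  M = 0;  N = 8*sqrt(593)/593

Compute the unit normal N̂(u, v) = (-8*u/sqrt(64*u^2 + 64*v^2 + 1), -8*v/sqrt(64*u^2 + 64*v^2 + 1), 1/sqrt(64*u^2 + 64*v^2 + 1)), and the second partials r_uu, r_uv, r_vv. Take dot products:
  L(u, v) = r_uu · N̂ = 8/sqrt(64*u^2 + 64*v^2 + 1),
  M(u, v) = r_uv · N̂ = 0,
  N(u, v) = r_vv · N̂ = 8/sqrt(64*u^2 + 64*v^2 + 1).
Evaluating at (u, v) = (-1/2, -3):
  L = 8*sqrt(593)/593, M = 0, N = 8*sqrt(593)/593.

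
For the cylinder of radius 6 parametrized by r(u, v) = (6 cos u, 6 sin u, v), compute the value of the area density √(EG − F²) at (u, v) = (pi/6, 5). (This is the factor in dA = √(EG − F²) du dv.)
√(EG − F²)|_{(pi/6, 5)} = 6

E = 36, F = 0, G = 1, so EG − F² = 36. Taking the positive square root: √(EG − F²) = 6. At (u, v) = (pi/6, 5): 6.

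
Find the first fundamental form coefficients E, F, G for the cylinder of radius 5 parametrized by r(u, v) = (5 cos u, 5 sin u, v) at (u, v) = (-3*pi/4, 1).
E = 25;  F = 0;  G = 1

Partials: r_u = (-5*sin(u), 5*cos(u), 0), r_v = (0, 0, 1). As functions of (u, v):
  E = r_u · r_u = 25,
  F = r_u · r_v = 0,
  G = r_v · r_v = 1.
Evaluating at (u, v) = (-3*pi/4, 1): E = 25, F = 0, G = 1.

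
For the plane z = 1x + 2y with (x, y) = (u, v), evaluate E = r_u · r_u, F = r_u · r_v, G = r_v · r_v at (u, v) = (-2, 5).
E = 2;  F = 2;  G = 5

Partials: r_u = (1, 0, 1), r_v = (0, 1, 2). As functions of (u, v):
  E = r_u · r_u = 2,
  F = r_u · r_v = 2,
  G = r_v · r_v = 5.
Evaluating at (u, v) = (-2, 5): E = 2, F = 2, G = 5.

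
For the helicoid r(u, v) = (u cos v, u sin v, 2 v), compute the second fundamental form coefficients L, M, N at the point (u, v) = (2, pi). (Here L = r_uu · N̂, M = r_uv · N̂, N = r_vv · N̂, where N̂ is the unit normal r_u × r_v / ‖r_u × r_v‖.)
L = 0;  M = -sqrt(2)/2;  N = 0

Compute the unit normal N̂(u, v) = (2*sin(v)/sqrt(u^2 + 4), -2*cos(v)/sqrt(u^2 + 4), u/sqrt(u^2 + 4)), and the second partials r_uu, r_uv, r_vv. Take dot products:
  L(u, v) = r_uu · N̂ = 0,
  M(u, v) = r_uv · N̂ = -2/sqrt(u^2 + 4),
  N(u, v) = r_vv · N̂ = 0.
Evaluating at (u, v) = (2, pi):
  L = 0, M = -sqrt(2)/2, N = 0.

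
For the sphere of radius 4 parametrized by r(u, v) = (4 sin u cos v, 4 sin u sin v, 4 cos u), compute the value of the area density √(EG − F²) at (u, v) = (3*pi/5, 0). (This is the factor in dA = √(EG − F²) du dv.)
√(EG − F²)|_{(3*pi/5, 0)} = 4*sqrt(2*sqrt(5) + 10)

E = 16, F = 0, G = 16*sin(u)^2, so EG − F² = 256*sin(u)^2. Taking the positive square root: √(EG − F²) = 16*Abs(sin(u)). At (u, v) = (3*pi/5, 0): 4*sqrt(2*sqrt(5) + 10).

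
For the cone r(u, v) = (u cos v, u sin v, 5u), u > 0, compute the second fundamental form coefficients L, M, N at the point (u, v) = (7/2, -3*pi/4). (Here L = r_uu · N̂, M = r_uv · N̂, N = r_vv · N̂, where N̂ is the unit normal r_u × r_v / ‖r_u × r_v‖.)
L = 0;  M = 0;  N = 35*sqrt(26)/52

Compute the unit normal N̂(u, v) = (-5*sqrt(26)*u*cos(v)/(26*Abs(u)), -5*sqrt(26)*u*sin(v)/(26*Abs(u)), sqrt(26)*u/(26*Abs(u))), and the second partials r_uu, r_uv, r_vv. Take dot products:
  L(u, v) = r_uu · N̂ = 0,
  M(u, v) = r_uv · N̂ = 0,
  N(u, v) = r_vv · N̂ = 5*sqrt(26)*u^2/(26*Abs(u)).
Evaluating at (u, v) = (7/2, -3*pi/4):
  L = 0, M = 0, N = 35*sqrt(26)/52.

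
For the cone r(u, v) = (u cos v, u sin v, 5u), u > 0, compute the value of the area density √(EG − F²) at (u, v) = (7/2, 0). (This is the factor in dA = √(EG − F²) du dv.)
√(EG − F²)|_{(7/2, 0)} = 7*sqrt(26)/2

E = 26, F = 0, G = u^2, so EG − F² = 26*u^2. Taking the positive square root: √(EG − F²) = sqrt(26)*Abs(u). At (u, v) = (7/2, 0): 7*sqrt(26)/2.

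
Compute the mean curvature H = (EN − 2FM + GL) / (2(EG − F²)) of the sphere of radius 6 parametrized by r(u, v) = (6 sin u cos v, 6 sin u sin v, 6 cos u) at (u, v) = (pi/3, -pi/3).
H = -1/6

With E = 36, F = 0, G = 36*sin(u)^2, L = -6*sin(u)/Abs(sin(u)), M = 0, N = -6*sin(u)^3/Abs(sin(u)), assemble
  H = (EN − 2FM + GL) / (2(EG − F²)) = -sin(u)/(6*Abs(sin(u))).
At (u, v) = (pi/3, -pi/3): H = -1/6.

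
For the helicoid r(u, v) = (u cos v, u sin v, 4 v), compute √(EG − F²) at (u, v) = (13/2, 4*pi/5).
√(EG − F²)|_{(13/2, 4*pi/5)} = sqrt(233)/2

E = 1, F = 0, G = u^2 + 16; EG − F² = u^2 + 16; √(EG − F²) = sqrt(u^2 + 16). At the given point: sqrt(233)/2.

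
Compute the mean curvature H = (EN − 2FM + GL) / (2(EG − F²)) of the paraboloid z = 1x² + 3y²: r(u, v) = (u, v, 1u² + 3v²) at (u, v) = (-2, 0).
H = 52*sqrt(17)/289

With E = 4*u^2 + 1, F = 12*u*v, G = 36*v^2 + 1, L = 2/sqrt(4*u^2 + 36*v^2 + 1), M = 0, N = 6/sqrt(4*u^2 + 36*v^2 + 1), assemble
  H = (EN − 2FM + GL) / (2(EG − F²)) = 4*(3*u^2 + 9*v^2 + 1)/(4*u^2 + 36*v^2 + 1)^(3/2).
At (u, v) = (-2, 0): H = 52*sqrt(17)/289.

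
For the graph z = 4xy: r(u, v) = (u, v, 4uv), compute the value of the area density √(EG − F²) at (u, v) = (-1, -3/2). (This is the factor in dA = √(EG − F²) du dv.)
√(EG − F²)|_{(-1, -3/2)} = sqrt(53)

E = 16*v^2 + 1, F = 16*u*v, G = 16*u^2 + 1, so EG − F² = 16*u^2 + 16*v^2 + 1. Taking the positive square root: √(EG − F²) = sqrt(16*u^2 + 16*v^2 + 1). At (u, v) = (-1, -3/2): sqrt(53).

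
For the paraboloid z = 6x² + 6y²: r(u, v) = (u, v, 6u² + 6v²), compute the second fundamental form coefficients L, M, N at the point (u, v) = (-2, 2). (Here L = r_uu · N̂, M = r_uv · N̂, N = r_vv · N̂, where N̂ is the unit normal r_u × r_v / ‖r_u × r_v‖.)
L = 12*sqrt(1153)/1153;  M = 0;  N = 12*sqrt(1153)/1153

Compute the unit normal N̂(u, v) = (-12*u/sqrt(144*u^2 + 144*v^2 + 1), -12*v/sqrt(144*u^2 + 144*v^2 + 1), 1/sqrt(144*u^2 + 144*v^2 + 1)), and the second partials r_uu, r_uv, r_vv. Take dot products:
  L(u, v) = r_uu · N̂ = 12/sqrt(144*u^2 + 144*v^2 + 1),
  M(u, v) = r_uv · N̂ = 0,
  N(u, v) = r_vv · N̂ = 12/sqrt(144*u^2 + 144*v^2 + 1).
Evaluating at (u, v) = (-2, 2):
  L = 12*sqrt(1153)/1153, M = 0, N = 12*sqrt(1153)/1153.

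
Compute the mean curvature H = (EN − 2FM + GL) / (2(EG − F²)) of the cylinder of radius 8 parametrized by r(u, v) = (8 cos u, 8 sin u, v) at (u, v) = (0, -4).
H = -1/16

With E = 64, F = 0, G = 1, L = -8, M = 0, N = 0, assemble
  H = (EN − 2FM + GL) / (2(EG − F²)) = -1/16.
At (u, v) = (0, -4): H = -1/16.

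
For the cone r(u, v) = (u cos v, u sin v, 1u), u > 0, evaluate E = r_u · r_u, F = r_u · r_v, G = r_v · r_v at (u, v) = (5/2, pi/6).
E = 2;  F = 0;  G = 25/4

Partials: r_u = (cos(v), sin(v), 1), r_v = (-u*sin(v), u*cos(v), 0). As functions of (u, v):
  E = r_u · r_u = 2,
  F = r_u · r_v = 0,
  G = r_v · r_v = u^2.
Evaluating at (u, v) = (5/2, pi/6): E = 2, F = 0, G = 25/4.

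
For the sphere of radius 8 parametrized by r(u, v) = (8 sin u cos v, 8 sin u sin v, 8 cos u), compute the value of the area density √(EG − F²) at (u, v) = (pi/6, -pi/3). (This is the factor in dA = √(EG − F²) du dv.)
√(EG − F²)|_{(pi/6, -pi/3)} = 32

E = 64, F = 0, G = 64*sin(u)^2, so EG − F² = 4096*sin(u)^2. Taking the positive square root: √(EG − F²) = 64*Abs(sin(u)). At (u, v) = (pi/6, -pi/3): 32.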